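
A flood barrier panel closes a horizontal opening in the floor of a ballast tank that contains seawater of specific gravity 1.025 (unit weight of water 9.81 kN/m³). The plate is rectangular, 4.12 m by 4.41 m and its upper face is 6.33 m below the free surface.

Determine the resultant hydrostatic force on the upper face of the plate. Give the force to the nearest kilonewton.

γ = 1.025 × 9.81 = 10.05525 kN/m³.
The plate is horizontal, so pressure is uniform at p = γ·h = 10.05525 × 6.33 = 63.6497 kN/m².
A = 4.12 × 4.41 = 18.1692 m².
F = p·A = 63.6497 × 18.1692 = 1156.46 kN.

F ≈ 1156 kN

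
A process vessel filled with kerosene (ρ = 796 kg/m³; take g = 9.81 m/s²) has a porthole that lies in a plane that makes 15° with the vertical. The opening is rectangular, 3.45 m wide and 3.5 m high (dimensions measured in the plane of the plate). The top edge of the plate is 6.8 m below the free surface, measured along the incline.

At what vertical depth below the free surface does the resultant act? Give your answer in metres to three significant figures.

h_p = 8.37 m

γ = ρg = 796 × 9.81 / 1000 = 7.80876 kN/m³.
The plate makes 15° with the vertical, i.e. θ = 90° − 15° = 75° to the horizontal. Measuring y along the incline from the free-surface line, vertical depth h = y·sinθ with sinθ = 0.965926.
The centroid lies 3.5/2 = 1.75 m below the top edge, so y_c = 6.8 + 1.75 = 8.55 m and h_c = 8.55 × 0.965926 = 8.25867 m.
A = 3.45 × 3.5 = 12.075 m².
Resultant F = γ·h_c·A = 7.80876 × 8.25867 × 12.075 = 778.716 kN.
I_c = b·h³/12 = 3.45 × 3.5³/12 = 12.3266 m⁴.
Centre of pressure: y_p = y_c + I_c/(y_c·A) = 8.55 + 12.3266/(8.55 × 12.075) = 8.55 + 0.119396 = 8.6694 m along the plane.
Vertically, h_p = y_p·sinθ = 8.6694 × 0.965926 = 8.374 m.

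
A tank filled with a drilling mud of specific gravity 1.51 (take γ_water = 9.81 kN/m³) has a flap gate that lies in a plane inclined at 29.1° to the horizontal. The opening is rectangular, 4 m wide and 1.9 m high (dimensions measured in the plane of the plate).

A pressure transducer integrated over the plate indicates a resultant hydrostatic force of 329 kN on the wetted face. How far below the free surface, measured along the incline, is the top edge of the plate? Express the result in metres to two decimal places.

y_top ≈ 5.06 m

γ = 1.51 × 9.81 = 14.8131 kN/m³.
A = 4 × 1.9 = 7.6 m².
From F = γ·h_c·A, the centroid depth is h_c = 329/(14.8131 × 7.6) = 2.92238 m.
Let θ = 29.1° be the plate's angle to the horizontal; measure y along the incline from where the plane meets the free surface. Vertical depth h = y·sinθ with sinθ = 0.486335.
Along the incline, y_c = h_c/sinθ = 2.92238/0.486335 = 6.00899 m.
The centroid lies 1.9/2 = 0.95 m below the top edge, so the top edge sits at y_top = 6.00899 − 0.95 = 5.05899 m along the incline.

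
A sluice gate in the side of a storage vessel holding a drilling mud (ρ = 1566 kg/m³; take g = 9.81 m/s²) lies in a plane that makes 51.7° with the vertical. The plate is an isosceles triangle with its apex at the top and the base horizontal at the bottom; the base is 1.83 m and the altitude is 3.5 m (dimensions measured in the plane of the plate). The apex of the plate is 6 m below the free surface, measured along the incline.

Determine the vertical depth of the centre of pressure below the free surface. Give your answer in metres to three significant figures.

h_p = 5.22 m

γ = ρg = 1566 × 9.81 / 1000 = 15.36246 kN/m³.
The plate makes 51.7° with the vertical, i.e. θ = 90° − 51.7° = 38.3° to the horizontal. Measuring y along the incline from the free-surface line, vertical depth h = y·sinθ with sinθ = 0.619779.
With the apex up, the centroid sits 2h/3 = 2 × 3.5/3 = 2.33333 m below the apex, so y_c = 6 + 2.33333 = 8.33333 m and h_c = 8.33333 × 0.619779 = 5.16482 m.
A = ½ × 1.83 × 3.5 = 3.2025 m².
Resultant F = γ·h_c·A = 15.36246 × 5.16482 × 3.2025 = 254.1 kN.
I_c = b·h³/36 = 1.83 × 3.5³/36 = 2.17948 m⁴.
Centre of pressure: y_p = y_c + I_c/(y_c·A) = 8.33333 + 2.17948/(8.33333 × 3.2025) = 8.33333 + 0.0816667 = 8.415 m along the plane.
Vertically, h_p = y_p·sinθ = 8.415 × 0.619779 = 5.21544 m.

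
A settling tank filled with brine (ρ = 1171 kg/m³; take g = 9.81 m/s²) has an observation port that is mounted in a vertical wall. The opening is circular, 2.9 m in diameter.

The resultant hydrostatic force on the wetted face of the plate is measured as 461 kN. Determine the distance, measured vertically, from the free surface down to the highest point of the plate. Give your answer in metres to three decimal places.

γ = ρg = 1171 × 9.81 / 1000 = 11.48751 kN/m³.
A = π(1.45)² = 6.6052 m².
From F = γ·h_c·A, the centroid depth is h_c = 461/(11.48751 × 6.6052) = 6.0756 m.
The centroid is at the centre, 1.45 m below the top of the plate, so the highest point sits at h_top = 6.0756 − 1.45 = 4.6256 m below the surface.

d_top ≈ 4.626 m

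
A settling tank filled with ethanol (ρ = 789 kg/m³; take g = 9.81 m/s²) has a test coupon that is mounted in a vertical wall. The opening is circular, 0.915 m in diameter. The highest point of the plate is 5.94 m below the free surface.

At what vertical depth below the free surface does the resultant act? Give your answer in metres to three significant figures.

γ = ρg = 789 × 9.81 / 1000 = 7.74009 kN/m³.
The centroid is at the centre, 0.4575 m below the top of the plate, so the centroid depth is h_c = 5.94 + 0.4575 = 6.3975 m.
A = π(0.4575)² = 0.657555 m².
Resultant F = γ·h_c·A = 7.74009 × 6.3975 × 0.657555 = 32.5603 kN.
I_c = πr⁴/4 = π × 0.4575⁴/4 = 0.0344076 m⁴.
Centre of pressure: y_p = y_c + I_c/(y_c·A) = 6.3975 + 0.0344076/(6.3975 × 0.657555) = 6.3975 + 0.00817922 = 6.40568 m along the plane.

h_p = 6.41 m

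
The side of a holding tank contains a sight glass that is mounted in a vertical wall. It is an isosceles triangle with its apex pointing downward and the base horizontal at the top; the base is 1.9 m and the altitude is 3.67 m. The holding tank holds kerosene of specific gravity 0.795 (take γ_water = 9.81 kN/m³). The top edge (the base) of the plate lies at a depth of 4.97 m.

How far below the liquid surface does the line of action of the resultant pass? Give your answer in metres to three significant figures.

h_p = 6.31 m

γ = 0.795 × 9.81 = 7.79895 kN/m³.
With the apex down, the centroid sits h/3 = 3.67/3 = 1.22333 m below the base (the top edge), so the centroid depth is h_c = 4.97 + 1.22333 = 6.19333 m.
A = ½ × 1.9 × 3.67 = 3.4865 m².
Resultant F = γ·h_c·A = 7.79895 × 6.19333 × 3.4865 = 168.403 kN.
I_c = b·h³/36 = 1.9 × 3.67³/36 = 2.60885 m⁴.
Centre of pressure: y_p = y_c + I_c/(y_c·A) = 6.19333 + 2.60885/(6.19333 × 3.4865) = 6.19333 + 0.120819 = 6.31415 m along the plane.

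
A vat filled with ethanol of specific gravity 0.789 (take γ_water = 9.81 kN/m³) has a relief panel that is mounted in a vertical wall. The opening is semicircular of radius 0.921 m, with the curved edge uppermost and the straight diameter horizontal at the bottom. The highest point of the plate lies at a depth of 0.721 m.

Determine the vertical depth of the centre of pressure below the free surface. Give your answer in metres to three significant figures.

h_p = 1.30 m

γ = 0.789 × 9.81 = 7.74009 kN/m³.
The centroid lies 4r/(3π) = 0.390885 m above the diameter, so r − 4r/(3π) = 0.921 − 0.390885 = 0.530115 m below the topmost point, so the centroid depth is h_c = 0.721 + 0.530115 = 1.25111 m.
A = πr²/2 = π × 0.921²/2 = 1.33241 m².
Resultant F = γ·h_c·A = 7.74009 × 1.25111 × 1.33241 = 12.9027 kN.
I_c = (π/8 − 8/(9π))·r⁴ = 0.109757 × 0.921⁴ = 0.0789716 m⁴.
Centre of pressure: y_p = y_c + I_c/(y_c·A) = 1.25111 + 0.0789716/(1.25111 × 1.33241) = 1.25111 + 0.0473737 = 1.29848 m along the plane.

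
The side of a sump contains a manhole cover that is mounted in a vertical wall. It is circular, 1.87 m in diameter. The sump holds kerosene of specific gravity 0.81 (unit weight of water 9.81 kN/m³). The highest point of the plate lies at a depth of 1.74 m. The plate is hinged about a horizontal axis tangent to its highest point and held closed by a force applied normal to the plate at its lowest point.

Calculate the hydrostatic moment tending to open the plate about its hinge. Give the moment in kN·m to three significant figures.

γ = 0.81 × 9.81 = 7.9461 kN/m³.
The centroid is at the centre, 0.935 m below the top of the plate, so the centroid depth is h_c = 1.74 + 0.935 = 2.675 m.
A = π(0.935)² = 2.74646 m².
Resultant F = γ·h_c·A = 7.9461 × 2.675 × 2.74646 = 58.3783 kN.
I_c = πr⁴/4 = π × 0.935⁴/4 = 0.600256 m⁴.
Centre of pressure: y_p = y_c + I_c/(y_c·A) = 2.675 + 0.600256/(2.675 × 2.74646) = 2.675 + 0.0817033 = 2.7567 m along the plane.
The resultant acts 0.935 + 0.0817033 = 1.0167 m (along the plate) below the hinge at the top edge, so the moment about the hinge is M = F × 1.0167 = 58.3783 × 1.0167 = 59.3532 kN·m.

M ≈ 59.4 kN·m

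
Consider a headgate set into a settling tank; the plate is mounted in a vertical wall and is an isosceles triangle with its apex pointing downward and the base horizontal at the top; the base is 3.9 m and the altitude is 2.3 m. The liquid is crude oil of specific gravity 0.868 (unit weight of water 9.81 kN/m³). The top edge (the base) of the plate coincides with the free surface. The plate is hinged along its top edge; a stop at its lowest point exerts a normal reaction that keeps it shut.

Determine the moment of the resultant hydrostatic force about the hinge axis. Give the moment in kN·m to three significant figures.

γ = 0.868 × 9.81 = 8.51508 kN/m³.
With the apex down, the centroid sits h/3 = 2.3/3 = 0.766667 m below the base (the top edge), so the centroid depth is h_c = 0.766667 m.
A = ½ × 3.9 × 2.3 = 4.485 m².
Resultant F = γ·h_c·A = 8.51508 × 0.766667 × 4.485 = 29.2791 kN.
I_c = b·h³/36 = 3.9 × 2.3³/36 = 1.31809 m⁴.
Centre of pressure: y_p = y_c + I_c/(y_c·A) = 0.766667 + 1.31809/(0.766667 × 4.485) = 0.766667 + 0.383333 = 1.15 m along the plane.
The resultant acts 0.766667 + 0.383333 = 1.15 m (along the plate) below the hinge at the top edge, so the moment about the hinge is M = F × 1.15 = 29.2791 × 1.15 = 33.671 kN·m.

M ≈ 33.7 kN·m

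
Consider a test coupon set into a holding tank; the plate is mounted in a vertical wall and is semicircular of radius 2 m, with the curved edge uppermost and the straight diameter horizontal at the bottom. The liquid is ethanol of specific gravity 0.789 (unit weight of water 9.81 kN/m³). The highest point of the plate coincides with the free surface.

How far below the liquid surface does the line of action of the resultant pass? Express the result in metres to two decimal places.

h_p = 1.39 m

γ = 0.789 × 9.81 = 7.74009 kN/m³.
The centroid lies 4r/(3π) = 0.848826 m above the diameter, so r − 4r/(3π) = 2 − 0.848826 = 1.15117 m below the topmost point, so the centroid depth is h_c = 1.15117 m.
A = πr²/2 = π × 2²/2 = 6.28319 m².
Resultant F = γ·h_c·A = 7.74009 × 1.15117 × 6.28319 = 55.9842 kN.
I_c = (π/8 − 8/(9π))·r⁴ = 0.109757 × 2⁴ = 1.75611 m⁴.
Centre of pressure: y_p = y_c + I_c/(y_c·A) = 1.15117 + 1.75611/(1.15117 × 6.28319) = 1.15117 + 0.242791 = 1.39396 m along the plane.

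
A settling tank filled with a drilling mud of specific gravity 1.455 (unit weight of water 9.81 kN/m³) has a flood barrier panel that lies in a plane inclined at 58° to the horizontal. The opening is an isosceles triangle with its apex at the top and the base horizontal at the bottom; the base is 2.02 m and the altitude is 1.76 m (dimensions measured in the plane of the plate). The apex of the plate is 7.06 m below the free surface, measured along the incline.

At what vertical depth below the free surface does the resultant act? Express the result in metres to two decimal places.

γ = 1.455 × 9.81 = 14.27355 kN/m³.
Let θ = 58° be the plate's angle to the horizontal; measure y along the incline from where the plane meets the free surface. Vertical depth h = y·sinθ with sinθ = 0.848048.
With the apex up, the centroid sits 2h/3 = 2 × 1.76/3 = 1.17333 m below the apex, so y_c = 7.06 + 1.17333 = 8.23333 m and h_c = 8.23333 × 0.848048 = 6.98226 m.
A = ½ × 2.02 × 1.76 = 1.7776 m².
Resultant F = γ·h_c·A = 14.27355 × 6.98226 × 1.7776 = 177.159 kN.
I_c = b·h³/36 = 2.02 × 1.76³/36 = 0.305905 m⁴.
Centre of pressure: y_p = y_c + I_c/(y_c·A) = 8.23333 + 0.305905/(8.23333 × 1.7776) = 8.23333 + 0.0209015 = 8.25423 m along the plane.
Vertically, h_p = y_p·sinθ = 8.25423 × 0.848048 = 6.99998 m.

h_p = 7.00 m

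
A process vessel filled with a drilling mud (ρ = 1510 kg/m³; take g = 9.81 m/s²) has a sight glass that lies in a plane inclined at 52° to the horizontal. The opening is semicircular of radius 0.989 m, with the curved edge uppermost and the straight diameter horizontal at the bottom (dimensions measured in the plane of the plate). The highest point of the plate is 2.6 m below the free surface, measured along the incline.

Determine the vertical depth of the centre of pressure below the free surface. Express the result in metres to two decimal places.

γ = ρg = 1510 × 9.81 / 1000 = 14.8131 kN/m³.
Let θ = 52° be the plate's angle to the horizontal; measure y along the incline from where the plane meets the free surface. Vertical depth h = y·sinθ with sinθ = 0.788011.
The centroid lies 4r/(3π) = 0.419745 m above the diameter, so r − 4r/(3π) = 0.989 − 0.419745 = 0.569255 m below the topmost point, so y_c = 2.6 + 0.569255 = 3.16926 m and h_c = 3.16926 × 0.788011 = 2.49741 m.
A = πr²/2 = π × 0.989²/2 = 1.53643 m².
Resultant F = γ·h_c·A = 14.8131 × 2.49741 × 1.53643 = 56.8393 kN.
I_c = (π/8 − 8/(9π))·r⁴ = 0.109757 × 0.989⁴ = 0.105007 m⁴.
Centre of pressure: y_p = y_c + I_c/(y_c·A) = 3.16926 + 0.105007/(3.16926 × 1.53643) = 3.16926 + 0.0215649 = 3.19082 m along the plane.
Vertically, h_p = y_p·sinθ = 3.19082 × 0.788011 = 2.5144 m.

h_p = 2.51 m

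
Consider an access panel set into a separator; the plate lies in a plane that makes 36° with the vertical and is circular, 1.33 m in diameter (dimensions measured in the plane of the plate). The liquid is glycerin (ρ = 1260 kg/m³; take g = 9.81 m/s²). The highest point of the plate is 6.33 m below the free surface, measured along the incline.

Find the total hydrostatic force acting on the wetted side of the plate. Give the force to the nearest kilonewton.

γ = ρg = 1260 × 9.81 / 1000 = 12.3606 kN/m³.
The plate makes 36° with the vertical, i.e. θ = 90° − 36° = 54° to the horizontal. Measuring y along the incline from the free-surface line, vertical depth h = y·sinθ with sinθ = 0.809017.
The centroid is at the centre, 0.665 m below the top of the plate, so y_c = 6.33 + 0.665 = 6.995 m and h_c = 6.995 × 0.809017 = 5.65907 m.
A = π(0.665)² = 1.38929 m².
Resultant F = γ·h_c·A = 12.3606 × 5.65907 × 1.38929 = 97.1801 kN.

F ≈ 97 kN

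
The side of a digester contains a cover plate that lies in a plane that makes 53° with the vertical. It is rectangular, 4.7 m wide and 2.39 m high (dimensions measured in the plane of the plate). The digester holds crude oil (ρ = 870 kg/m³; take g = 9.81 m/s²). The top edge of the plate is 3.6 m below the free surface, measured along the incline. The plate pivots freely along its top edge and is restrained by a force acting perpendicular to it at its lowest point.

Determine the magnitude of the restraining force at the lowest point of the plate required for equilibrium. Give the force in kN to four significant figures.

γ = ρg = 870 × 9.81 / 1000 = 8.5347 kN/m³.
The plate makes 53° with the vertical, i.e. θ = 90° − 53° = 37° to the horizontal. Measuring y along the incline from the free-surface line, vertical depth h = y·sinθ with sinθ = 0.601815.
The centroid lies 2.39/2 = 1.195 m below the top edge, so y_c = 3.6 + 1.195 = 4.795 m and h_c = 4.795 × 0.601815 = 2.8857 m.
A = 4.7 × 2.39 = 11.233 m².
Resultant F = γ·h_c·A = 8.5347 × 2.8857 × 11.233 = 276.653 kN.
I_c = b·h³/12 = 4.7 × 2.39³/12 = 5.347 m⁴.
Centre of pressure: y_p = y_c + I_c/(y_c·A) = 4.795 + 5.347/(4.795 × 11.233) = 4.795 + 0.0992718 = 4.89427 m along the plane.
The resultant acts 1.195 + 0.0992718 = 1.29427 m (along the plate) below the hinge at the top edge, so the moment about the hinge is M = F × 1.29427 = 276.653 × 1.29427 = 358.064 kN·m.
A normal force at the bottom, 2.39 m from the hinge, must supply this moment: P = 358.064/2.39 = 149.818 kN.

P ≈ 149.8 kN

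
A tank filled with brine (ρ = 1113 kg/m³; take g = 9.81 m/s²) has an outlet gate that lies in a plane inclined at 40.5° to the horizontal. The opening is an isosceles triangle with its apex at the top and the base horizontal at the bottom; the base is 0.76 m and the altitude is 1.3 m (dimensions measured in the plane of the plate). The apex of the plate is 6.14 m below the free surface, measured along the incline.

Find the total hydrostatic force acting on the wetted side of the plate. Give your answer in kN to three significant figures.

F ≈ 24.5 kN

γ = ρg = 1113 × 9.81 / 1000 = 10.91853 kN/m³.
Let θ = 40.5° be the plate's angle to the horizontal; measure y along the incline from where the plane meets the free surface. Vertical depth h = y·sinθ with sinθ = 0.649448.
With the apex up, the centroid sits 2h/3 = 2 × 1.3/3 = 0.866667 m below the apex, so y_c = 6.14 + 0.866667 = 7.00667 m and h_c = 7.00667 × 0.649448 = 4.55047 m.
A = ½ × 0.76 × 1.3 = 0.494 m².
Resultant F = γ·h_c·A = 10.91853 × 4.55047 × 0.494 = 24.5441 kN.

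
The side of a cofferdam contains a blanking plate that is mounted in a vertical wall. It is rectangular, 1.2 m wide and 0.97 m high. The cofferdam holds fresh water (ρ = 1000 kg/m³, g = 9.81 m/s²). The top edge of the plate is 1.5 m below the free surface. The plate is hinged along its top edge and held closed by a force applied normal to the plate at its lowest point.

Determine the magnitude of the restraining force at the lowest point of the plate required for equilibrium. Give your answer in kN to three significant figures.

P ≈ 12.3 kN

γ = ρg = 1000 × 9.81 = 9810 N/m³ = 9.81 kN/m³.
The centroid lies 0.97/2 = 0.485 m below the top edge, so the centroid depth is h_c = 1.5 + 0.485 = 1.985 m.
A = 1.2 × 0.97 = 1.164 m².
Resultant F = γ·h_c·A = 9.81 × 1.985 × 1.164 = 22.6664 kN.
I_c = b·h³/12 = 1.2 × 0.97³/12 = 0.0912673 m⁴.
Centre of pressure: y_p = y_c + I_c/(y_c·A) = 1.985 + 0.0912673/(1.985 × 1.164) = 1.985 + 0.0395004 = 2.0245 m along the plane.
The resultant acts 0.485 + 0.0395004 = 0.5245 m (along the plate) below the hinge at the top edge, so the moment about the hinge is M = F × 0.5245 = 22.6664 × 0.5245 = 11.8885 kN·m.
A normal force at the bottom, 0.97 m from the hinge, must supply this moment: P = 11.8885/0.97 = 12.2562 kN.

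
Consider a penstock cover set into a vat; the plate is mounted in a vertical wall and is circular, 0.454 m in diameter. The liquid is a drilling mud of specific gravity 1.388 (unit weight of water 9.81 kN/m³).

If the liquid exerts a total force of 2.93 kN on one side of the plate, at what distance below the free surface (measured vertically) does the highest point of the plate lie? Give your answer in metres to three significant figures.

d_top ≈ 1.10 m

γ = 1.388 × 9.81 = 13.61628 kN/m³.
A = π(0.227)² = 0.161883 m².
From F = γ·h_c·A, the centroid depth is h_c = 2.93/(13.61628 × 0.161883) = 1.32925 m.
The centroid is at the centre, 0.227 m below the top of the plate, so the highest point sits at h_top = 1.32925 − 0.227 = 1.10225 m below the surface.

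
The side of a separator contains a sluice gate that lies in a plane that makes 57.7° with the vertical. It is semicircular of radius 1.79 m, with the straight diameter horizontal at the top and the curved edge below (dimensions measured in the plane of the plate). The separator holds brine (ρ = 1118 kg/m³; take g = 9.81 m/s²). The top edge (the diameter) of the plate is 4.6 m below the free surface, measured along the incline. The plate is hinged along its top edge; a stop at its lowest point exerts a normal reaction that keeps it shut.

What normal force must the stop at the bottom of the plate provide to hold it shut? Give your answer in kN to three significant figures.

γ = ρg = 1118 × 9.81 / 1000 = 10.96758 kN/m³.
The plate makes 57.7° with the vertical, i.e. θ = 90° − 57.7° = 32.3° to the horizontal. Measuring y along the incline from the free-surface line, vertical depth h = y·sinθ with sinθ = 0.534352.
The centroid of a semicircle lies 4r/(3π) = 0.7597 m from the diameter, here below the top edge, so y_c = 4.6 + 0.7597 = 5.3597 m and h_c = 5.3597 × 0.534352 = 2.86397 m.
A = πr²/2 = π × 1.79²/2 = 5.03299 m².
Resultant F = γ·h_c·A = 10.96758 × 2.86397 × 5.03299 = 158.09 kN.
I_c = (π/8 − 8/(9π))·r⁴ = 0.109757 × 1.79⁴ = 1.12679 m⁴.
Centre of pressure: y_p = y_c + I_c/(y_c·A) = 5.3597 + 1.12679/(5.3597 × 5.03299) = 5.3597 + 0.0417712 = 5.40147 m along the plane.
The resultant acts 0.7597 + 0.0417712 = 0.801471 m (along the plate) below the hinge at the top edge, so the moment about the hinge is M = F × 0.801471 = 158.09 × 0.801471 = 126.705 kN·m.
A normal force at the bottom, 1.79 m from the hinge, must supply this moment: P = 126.705/1.79 = 70.7849 kN.

P ≈ 70.8 kN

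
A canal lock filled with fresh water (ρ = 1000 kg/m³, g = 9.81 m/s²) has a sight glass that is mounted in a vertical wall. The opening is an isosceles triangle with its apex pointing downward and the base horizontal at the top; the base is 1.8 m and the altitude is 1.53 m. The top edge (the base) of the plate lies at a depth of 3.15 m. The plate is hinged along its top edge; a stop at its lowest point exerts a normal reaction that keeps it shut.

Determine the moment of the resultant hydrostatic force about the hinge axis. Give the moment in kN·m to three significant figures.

M ≈ 27.0 kN·m

γ = ρg = 1000 × 9.81 = 9810 N/m³ = 9.81 kN/m³.
With the apex down, the centroid sits h/3 = 1.53/3 = 0.51 m below the base (the top edge), so the centroid depth is h_c = 3.15 + 0.51 = 3.66 m.
A = ½ × 1.8 × 1.53 = 1.377 m².
Resultant F = γ·h_c·A = 9.81 × 3.66 × 1.377 = 49.4406 kN.
I_c = b·h³/36 = 1.8 × 1.53³/36 = 0.179079 m⁴.
Centre of pressure: y_p = y_c + I_c/(y_c·A) = 3.66 + 0.179079/(3.66 × 1.377) = 3.66 + 0.0355328 = 3.69553 m along the plane.
The resultant acts 0.51 + 0.0355328 = 0.545533 m (along the plate) below the hinge at the top edge, so the moment about the hinge is M = F × 0.545533 = 49.4406 × 0.545533 = 26.9715 kN·m.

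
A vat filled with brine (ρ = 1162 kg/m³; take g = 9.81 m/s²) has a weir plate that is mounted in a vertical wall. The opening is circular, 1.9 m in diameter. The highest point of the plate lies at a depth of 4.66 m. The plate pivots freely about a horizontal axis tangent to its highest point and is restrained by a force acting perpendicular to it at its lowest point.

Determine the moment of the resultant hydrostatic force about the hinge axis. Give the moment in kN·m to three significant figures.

M ≈ 180 kN·m

γ = ρg = 1162 × 9.81 / 1000 = 11.39922 kN/m³.
The centroid is at the centre, 0.95 m below the top of the plate, so the centroid depth is h_c = 4.66 + 0.95 = 5.61 m.
A = π(0.95)² = 2.83529 m².
Resultant F = γ·h_c·A = 11.39922 × 5.61 × 2.83529 = 181.316 kN.
I_c = πr⁴/4 = π × 0.95⁴/4 = 0.639712 m⁴.
Centre of pressure: y_p = y_c + I_c/(y_c·A) = 5.61 + 0.639712/(5.61 × 2.83529) = 5.61 + 0.0402183 = 5.65022 m along the plane.
The resultant acts 0.95 + 0.0402183 = 0.990218 m (along the plate) below the hinge at the top edge, so the moment about the hinge is M = F × 0.990218 = 181.316 × 0.990218 = 179.542 kN·m.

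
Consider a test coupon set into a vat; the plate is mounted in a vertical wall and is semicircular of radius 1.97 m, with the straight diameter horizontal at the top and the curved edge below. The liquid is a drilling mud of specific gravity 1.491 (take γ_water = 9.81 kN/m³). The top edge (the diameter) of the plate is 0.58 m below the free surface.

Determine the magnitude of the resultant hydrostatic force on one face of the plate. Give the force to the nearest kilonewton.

F ≈ 126 kN

γ = 1.491 × 9.81 = 14.62671 kN/m³.
The centroid of a semicircle lies 4r/(3π) = 0.836094 m from the diameter, here below the top edge, so the centroid depth is h_c = 0.58 + 0.836094 = 1.41609 m.
A = πr²/2 = π × 1.97²/2 = 6.0961 m².
Resultant F = γ·h_c·A = 14.62671 × 1.41609 × 6.0961 = 126.267 kN.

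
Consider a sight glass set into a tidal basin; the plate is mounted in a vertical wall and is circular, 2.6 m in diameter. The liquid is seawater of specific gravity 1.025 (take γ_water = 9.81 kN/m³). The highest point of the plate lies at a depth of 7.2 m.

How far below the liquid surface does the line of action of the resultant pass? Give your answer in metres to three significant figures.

h_p = 8.55 m

γ = 1.025 × 9.81 = 10.05525 kN/m³.
The centroid is at the centre, 1.3 m below the top of the plate, so the centroid depth is h_c = 7.2 + 1.3 = 8.5 m.
A = π(1.3)² = 5.30929 m².
Resultant F = γ·h_c·A = 10.05525 × 8.5 × 5.30929 = 453.783 kN.
I_c = πr⁴/4 = π × 1.3⁴/4 = 2.24318 m⁴.
Centre of pressure: y_p = y_c + I_c/(y_c·A) = 8.5 + 2.24318/(8.5 × 5.30929) = 8.5 + 0.049706 = 8.54971 m along the plane.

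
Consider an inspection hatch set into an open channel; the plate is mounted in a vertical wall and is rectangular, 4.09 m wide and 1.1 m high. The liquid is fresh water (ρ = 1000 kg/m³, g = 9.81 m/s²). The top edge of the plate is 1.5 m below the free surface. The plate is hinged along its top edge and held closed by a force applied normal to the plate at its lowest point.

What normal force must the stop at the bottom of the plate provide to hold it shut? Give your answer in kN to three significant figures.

P ≈ 49.3 kN

γ = ρg = 1000 × 9.81 = 9810 N/m³ = 9.81 kN/m³.
The centroid lies 1.1/2 = 0.55 m below the top edge, so the centroid depth is h_c = 1.5 + 0.55 = 2.05 m.
A = 4.09 × 1.1 = 4.499 m².
Resultant F = γ·h_c·A = 9.81 × 2.05 × 4.499 = 90.4771 kN.
I_c = b·h³/12 = 4.09 × 1.1³/12 = 0.453649 m⁴.
Centre of pressure: y_p = y_c + I_c/(y_c·A) = 2.05 + 0.453649/(2.05 × 4.499) = 2.05 + 0.049187 = 2.09919 m along the plane.
The resultant acts 0.55 + 0.049187 = 0.599187 m (along the plate) below the hinge at the top edge, so the moment about the hinge is M = F × 0.599187 = 90.4771 × 0.599187 = 54.2127 kN·m.
A normal force at the bottom, 1.1 m from the hinge, must supply this moment: P = 54.2127/1.1 = 49.2843 kN.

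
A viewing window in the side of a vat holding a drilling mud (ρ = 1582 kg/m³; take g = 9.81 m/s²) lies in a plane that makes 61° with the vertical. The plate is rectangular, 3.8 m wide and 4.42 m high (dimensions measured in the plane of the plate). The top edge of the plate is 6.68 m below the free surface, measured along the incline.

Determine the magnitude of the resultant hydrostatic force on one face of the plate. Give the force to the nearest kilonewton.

γ = ρg = 1582 × 9.81 / 1000 = 15.51942 kN/m³.
The plate makes 61° with the vertical, i.e. θ = 90° − 61° = 29° to the horizontal. Measuring y along the incline from the free-surface line, vertical depth h = y·sinθ with sinθ = 0.484810.
The centroid lies 4.42/2 = 2.21 m below the top edge, so y_c = 6.68 + 2.21 = 8.89 m and h_c = 8.89 × 0.484810 = 4.30996 m.
A = 3.8 × 4.42 = 16.796 m².
Resultant F = γ·h_c·A = 15.51942 × 4.30996 × 16.796 = 1123.45 kN.

F ≈ 1123 kN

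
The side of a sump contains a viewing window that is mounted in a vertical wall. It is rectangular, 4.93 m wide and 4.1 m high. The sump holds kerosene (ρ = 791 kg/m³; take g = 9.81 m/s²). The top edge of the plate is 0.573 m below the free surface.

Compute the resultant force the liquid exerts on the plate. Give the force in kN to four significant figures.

F ≈ 411.4 kN

γ = ρg = 791 × 9.81 / 1000 = 7.75971 kN/m³.
The centroid lies 4.1/2 = 2.05 m below the top edge, so the centroid depth is h_c = 0.573 + 2.05 = 2.623 m.
A = 4.93 × 4.1 = 20.213 m².
Resultant F = γ·h_c·A = 7.75971 × 2.623 × 20.213 = 411.41 kN.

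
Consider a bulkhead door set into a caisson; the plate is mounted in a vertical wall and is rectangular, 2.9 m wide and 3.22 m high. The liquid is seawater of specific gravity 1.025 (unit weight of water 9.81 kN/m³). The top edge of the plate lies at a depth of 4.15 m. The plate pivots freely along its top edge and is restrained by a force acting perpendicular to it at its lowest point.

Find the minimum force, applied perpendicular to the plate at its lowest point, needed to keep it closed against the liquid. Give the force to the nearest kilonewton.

P ≈ 296 kN

γ = 1.025 × 9.81 = 10.05525 kN/m³.
The centroid lies 3.22/2 = 1.61 m below the top edge, so the centroid depth is h_c = 4.15 + 1.61 = 5.76 m.
A = 2.9 × 3.22 = 9.338 m².
Resultant F = γ·h_c·A = 10.05525 × 5.76 × 9.338 = 540.841 kN.
I_c = b·h³/12 = 2.9 × 3.22³/12 = 8.06834 m⁴.
Centre of pressure: y_p = y_c + I_c/(y_c·A) = 5.76 + 8.06834/(5.76 × 9.338) = 5.76 + 0.150006 = 5.91001 m along the plane.
The resultant acts 1.61 + 0.150006 = 1.76001 m (along the plate) below the hinge at the top edge, so the moment about the hinge is M = F × 1.76001 = 540.841 × 1.76001 = 951.886 kN·m.
A normal force at the bottom, 3.22 m from the hinge, must supply this moment: P = 951.886/3.22 = 295.617 kN.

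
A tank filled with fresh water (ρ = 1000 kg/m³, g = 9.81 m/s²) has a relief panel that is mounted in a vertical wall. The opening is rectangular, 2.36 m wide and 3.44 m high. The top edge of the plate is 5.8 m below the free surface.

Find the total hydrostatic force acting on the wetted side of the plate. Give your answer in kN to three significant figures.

F ≈ 599 kN

γ = ρg = 1000 × 9.81 = 9810 N/m³ = 9.81 kN/m³.
The centroid lies 3.44/2 = 1.72 m below the top edge, so the centroid depth is h_c = 5.8 + 1.72 = 7.52 m.
A = 2.36 × 3.44 = 8.1184 m².
Resultant F = γ·h_c·A = 9.81 × 7.52 × 8.1184 = 598.904 kN.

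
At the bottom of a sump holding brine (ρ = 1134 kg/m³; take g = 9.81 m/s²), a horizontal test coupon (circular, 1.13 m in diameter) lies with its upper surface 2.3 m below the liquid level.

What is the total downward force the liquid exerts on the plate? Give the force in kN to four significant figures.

F ≈ 25.66 kN

γ = ρg = 1134 × 9.81 / 1000 = 11.12454 kN/m³.
The plate is horizontal, so pressure is uniform at p = γ·h = 11.12454 × 2.3 = 25.5864 kN/m².
A = π(0.565)² = 1.00287 m².
F = p·A = 25.5864 × 1.00287 = 25.6598 kN.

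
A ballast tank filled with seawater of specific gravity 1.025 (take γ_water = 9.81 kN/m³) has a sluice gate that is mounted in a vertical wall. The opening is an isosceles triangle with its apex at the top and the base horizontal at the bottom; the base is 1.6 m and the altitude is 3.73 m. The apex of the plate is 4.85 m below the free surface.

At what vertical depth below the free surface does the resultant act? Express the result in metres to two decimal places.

γ = 1.025 × 9.81 = 10.05525 kN/m³.
With the apex up, the centroid sits 2h/3 = 2 × 3.73/3 = 2.48667 m below the apex, so the centroid depth is h_c = 4.85 + 2.48667 = 7.33667 m.
A = ½ × 1.6 × 3.73 = 2.984 m².
Resultant F = γ·h_c·A = 10.05525 × 7.33667 × 2.984 = 220.136 kN.
I_c = b·h³/36 = 1.6 × 3.73³/36 = 2.30645 m⁴.
Centre of pressure: y_p = y_c + I_c/(y_c·A) = 7.33667 + 2.30645/(7.33667 × 2.984) = 7.33667 + 0.105353 = 7.44202 m along the plane.

h_p = 7.44 m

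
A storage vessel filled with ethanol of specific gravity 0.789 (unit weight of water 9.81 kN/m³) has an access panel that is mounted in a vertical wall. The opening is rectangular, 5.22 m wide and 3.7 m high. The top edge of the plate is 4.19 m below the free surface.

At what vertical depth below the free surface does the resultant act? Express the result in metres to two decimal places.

h_p = 6.23 m

γ = 0.789 × 9.81 = 7.74009 kN/m³.
The centroid lies 3.7/2 = 1.85 m below the top edge, so the centroid depth is h_c = 4.19 + 1.85 = 6.04 m.
A = 5.22 × 3.7 = 19.314 m².
Resultant F = γ·h_c·A = 7.74009 × 6.04 × 19.314 = 902.932 kN.
I_c = b·h³/12 = 5.22 × 3.7³/12 = 22.0341 m⁴.
Centre of pressure: y_p = y_c + I_c/(y_c·A) = 6.04 + 22.0341/(6.04 × 19.314) = 6.04 + 0.18888 = 6.22888 m along the plane.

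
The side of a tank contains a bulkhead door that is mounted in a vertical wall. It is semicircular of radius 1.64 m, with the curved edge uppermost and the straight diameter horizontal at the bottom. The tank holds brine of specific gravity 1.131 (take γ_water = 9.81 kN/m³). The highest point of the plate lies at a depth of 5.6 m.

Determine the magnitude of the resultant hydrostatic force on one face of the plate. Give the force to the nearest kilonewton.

γ = 1.131 × 9.81 = 11.09511 kN/m³.
The centroid lies 4r/(3π) = 0.696038 m above the diameter, so r − 4r/(3π) = 1.64 − 0.696038 = 0.943962 m below the topmost point, so the centroid depth is h_c = 5.6 + 0.943962 = 6.54396 m.
A = πr²/2 = π × 1.64²/2 = 4.22481 m².
Resultant F = γ·h_c·A = 11.09511 × 6.54396 × 4.22481 = 306.746 kN.

F ≈ 307 kN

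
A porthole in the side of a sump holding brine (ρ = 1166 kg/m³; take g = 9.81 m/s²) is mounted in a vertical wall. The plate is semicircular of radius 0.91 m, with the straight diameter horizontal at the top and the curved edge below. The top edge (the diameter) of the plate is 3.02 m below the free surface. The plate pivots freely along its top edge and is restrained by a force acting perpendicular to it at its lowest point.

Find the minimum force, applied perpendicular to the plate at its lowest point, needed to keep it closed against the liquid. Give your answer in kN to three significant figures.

γ = ρg = 1166 × 9.81 / 1000 = 11.43846 kN/m³.
The centroid of a semicircle lies 4r/(3π) = 0.386216 m from the diameter, here below the top edge, so the centroid depth is h_c = 3.02 + 0.386216 = 3.40622 m.
A = πr²/2 = π × 0.91²/2 = 1.30078 m².
Resultant F = γ·h_c·A = 11.43846 × 3.40622 × 1.30078 = 50.6809 kN.
I_c = (π/8 − 8/(9π))·r⁴ = 0.109757 × 0.91⁴ = 0.0752658 m⁴.
Centre of pressure: y_p = y_c + I_c/(y_c·A) = 3.40622 + 0.0752658/(3.40622 × 1.30078) = 3.40622 + 0.0169872 = 3.42321 m along the plane.
The resultant acts 0.386216 + 0.0169872 = 0.403203 m (along the plate) below the hinge at the top edge, so the moment about the hinge is M = F × 0.403203 = 50.6809 × 0.403203 = 20.4347 kN·m.
A normal force at the bottom, 0.91 m from the hinge, must supply this moment: P = 20.4347/0.91 = 22.4557 kN.

P ≈ 22.5 kN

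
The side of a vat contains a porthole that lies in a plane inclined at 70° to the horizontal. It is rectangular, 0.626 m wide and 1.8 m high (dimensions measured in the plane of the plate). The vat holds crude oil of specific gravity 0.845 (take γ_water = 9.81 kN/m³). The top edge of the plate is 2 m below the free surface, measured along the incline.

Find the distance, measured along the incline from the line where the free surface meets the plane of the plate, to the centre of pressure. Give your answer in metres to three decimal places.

γ = 0.845 × 9.81 = 8.28945 kN/m³.
Let θ = 70° be the plate's angle to the horizontal; measure y along the incline from where the plane meets the free surface. Vertical depth h = y·sinθ with sinθ = 0.939693.
The centroid lies 1.8/2 = 0.9 m below the top edge, so y_c = 2 + 0.9 = 2.9 m and h_c = 2.9 × 0.939693 = 2.72511 m.
A = 0.626 × 1.8 = 1.1268 m².
Resultant F = γ·h_c·A = 8.28945 × 2.72511 × 1.1268 = 25.454 kN.
I_c = b·h³/12 = 0.626 × 1.8³/12 = 0.304236 m⁴.
Centre of pressure: y_p = y_c + I_c/(y_c·A) = 2.9 + 0.304236/(2.9 × 1.1268) = 2.9 + 0.0931034 = 2.9931 m along the plane.

y_p = 2.993 m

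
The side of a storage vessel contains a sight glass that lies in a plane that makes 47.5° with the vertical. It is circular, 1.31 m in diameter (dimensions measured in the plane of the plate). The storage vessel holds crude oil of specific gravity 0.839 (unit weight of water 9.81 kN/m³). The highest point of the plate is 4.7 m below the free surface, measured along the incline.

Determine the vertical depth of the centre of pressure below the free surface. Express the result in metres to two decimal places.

γ = 0.839 × 9.81 = 8.23059 kN/m³.
The plate makes 47.5° with the vertical, i.e. θ = 90° − 47.5° = 42.5° to the horizontal. Measuring y along the incline from the free-surface line, vertical depth h = y·sinθ with sinθ = 0.675590.
The centroid is at the centre, 0.655 m below the top of the plate, so y_c = 4.7 + 0.655 = 5.355 m and h_c = 5.355 × 0.675590 = 3.61778 m.
A = π(0.655)² = 1.34782 m².
Resultant F = γ·h_c·A = 8.23059 × 3.61778 × 1.34782 = 40.1333 kN.
I_c = πr⁴/4 = π × 0.655⁴/4 = 0.144562 m⁴.
Centre of pressure: y_p = y_c + I_c/(y_c·A) = 5.355 + 0.144562/(5.355 × 1.34782) = 5.355 + 0.0200292 = 5.37503 m along the plane.
Vertically, h_p = y_p·sinθ = 5.37503 × 0.675590 = 3.63132 m.

h_p = 3.63 m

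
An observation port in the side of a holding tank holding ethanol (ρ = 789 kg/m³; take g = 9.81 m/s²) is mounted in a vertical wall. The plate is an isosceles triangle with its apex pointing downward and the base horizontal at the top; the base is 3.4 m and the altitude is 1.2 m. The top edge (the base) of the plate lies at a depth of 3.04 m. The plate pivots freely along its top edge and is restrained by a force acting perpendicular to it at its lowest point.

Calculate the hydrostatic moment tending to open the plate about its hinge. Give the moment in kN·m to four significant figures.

M ≈ 22.99 kN·m

γ = ρg = 789 × 9.81 / 1000 = 7.74009 kN/m³.
With the apex down, the centroid sits h/3 = 1.2/3 = 0.4 m below the base (the top edge), so the centroid depth is h_c = 3.04 + 0.4 = 3.44 m.
A = ½ × 3.4 × 1.2 = 2.04 m².
Resultant F = γ·h_c·A = 7.74009 × 3.44 × 2.04 = 54.3169 kN.
I_c = b·h³/36 = 3.4 × 1.2³/36 = 0.1632 m⁴.
Centre of pressure: y_p = y_c + I_c/(y_c·A) = 3.44 + 0.1632/(3.44 × 2.04) = 3.44 + 0.0232558 = 3.46326 m along the plane.
The resultant acts 0.4 + 0.0232558 = 0.423256 m (along the plate) below the hinge at the top edge, so the moment about the hinge is M = F × 0.423256 = 54.3169 × 0.423256 = 22.99 kN·m.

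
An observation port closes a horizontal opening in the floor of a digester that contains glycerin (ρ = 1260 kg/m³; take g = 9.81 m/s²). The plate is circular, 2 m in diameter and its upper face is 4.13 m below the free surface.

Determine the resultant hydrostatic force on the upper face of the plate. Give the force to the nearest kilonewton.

γ = ρg = 1260 × 9.81 / 1000 = 12.3606 kN/m³.
The plate is horizontal, so pressure is uniform at p = γ·h = 12.3606 × 4.13 = 51.0493 kN/m².
A = π(1)² = 3.14159 m².
F = p·A = 51.0493 × 3.14159 = 160.376 kN.

F ≈ 160 kN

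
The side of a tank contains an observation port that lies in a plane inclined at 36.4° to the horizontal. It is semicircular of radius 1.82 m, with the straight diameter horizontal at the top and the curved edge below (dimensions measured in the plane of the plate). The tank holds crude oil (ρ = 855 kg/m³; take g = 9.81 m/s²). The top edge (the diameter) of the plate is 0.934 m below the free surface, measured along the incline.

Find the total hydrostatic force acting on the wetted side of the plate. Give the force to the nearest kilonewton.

γ = ρg = 855 × 9.81 / 1000 = 8.38755 kN/m³.
Let θ = 36.4° be the plate's angle to the horizontal; measure y along the incline from where the plane meets the free surface. Vertical depth h = y·sinθ with sinθ = 0.593419.
The centroid of a semicircle lies 4r/(3π) = 0.772432 m from the diameter, here below the top edge, so y_c = 0.934 + 0.772432 = 1.70643 m and h_c = 1.70643 × 0.593419 = 1.01263 m.
A = πr²/2 = π × 1.82²/2 = 5.20311 m².
Resultant F = γ·h_c·A = 8.38755 × 1.01263 × 5.20311 = 44.1925 kN.

F ≈ 44 kN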